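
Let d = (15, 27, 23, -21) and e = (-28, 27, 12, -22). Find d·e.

d · e = 15·(-28) + 27·27 + 23·12 + (-21)·(-22) = -420 + 729 + 276 + 462 = 1047

1047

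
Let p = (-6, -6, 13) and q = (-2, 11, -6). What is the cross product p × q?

(-107, -62, -78)

i: (-6)·(-6) - 13·11 = 36 - 143 = -107
j: 13·(-2) - (-6)·(-6) = -26 - 36 = -62
k: (-6)·11 - (-6)·(-2) = -66 - 12 = -78
p × q = (-107, -62, -78)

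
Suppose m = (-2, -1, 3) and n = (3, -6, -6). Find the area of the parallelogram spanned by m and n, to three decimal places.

i: (-1)·(-6) - 3·(-6) = 6 - (-18) = 24
j: 3·3 - (-2)·(-6) = 9 - 12 = -3
k: (-2)·(-6) - (-1)·3 = 12 - (-3) = 15
m × n = (24, -3, 15)
|m × n| = √(24² + (-3)² + 15²) = √810 ≈ 28.4605

28.460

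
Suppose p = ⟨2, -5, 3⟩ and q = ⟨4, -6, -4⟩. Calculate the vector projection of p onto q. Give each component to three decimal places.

(1.529, -2.294, -1.529)

p · q = 2·4 + (-5)·(-6) + 3·(-4) = 8 + 30 - 12 = 26
|q|² = 16 + 36 + 16 = 68
proj_q p = (26/68) · (4, -6, -4) ≈ (1.529, -2.294, -1.529)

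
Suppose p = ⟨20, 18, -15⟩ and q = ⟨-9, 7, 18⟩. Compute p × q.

i: 18·18 - (-15)·7 = 324 - (-105) = 429
j: (-15)·(-9) - 20·18 = 135 - 360 = -225
k: 20·7 - 18·(-9) = 140 - (-162) = 302
p × q = (429, -225, 302)

(429, -225, 302)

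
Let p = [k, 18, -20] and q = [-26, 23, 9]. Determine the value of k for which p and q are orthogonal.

9

p · q = k·(-26) + 18·23 + (-20)·9 = 234 - 26k
Set equal to 0: -26k = -234, so k = 9.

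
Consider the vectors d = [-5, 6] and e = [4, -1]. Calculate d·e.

d · e = (-5)·4 + 6·(-1) = -20 - 6 = -26

-26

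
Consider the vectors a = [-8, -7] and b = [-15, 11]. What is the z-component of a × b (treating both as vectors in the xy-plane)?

(-8)·11 - (-7)·(-15) = -88 - 105 = -193

-193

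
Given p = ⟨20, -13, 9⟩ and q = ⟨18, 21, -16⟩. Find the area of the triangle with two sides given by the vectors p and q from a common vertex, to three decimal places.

i: (-13)·(-16) - 9·21 = 208 - 189 = 19
j: 9·18 - 20·(-16) = 162 - (-320) = 482
k: 20·21 - (-13)·18 = 420 - (-234) = 654
p × q = (19, 482, 654)
|p × q| = √(19² + 482² + 654²) = √660401 ≈ 812.6506
area = ½ · 812.6506 ≈ 406.325

406.325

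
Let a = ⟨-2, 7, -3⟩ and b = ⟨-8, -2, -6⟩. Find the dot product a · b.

20

a · b = (-2)·(-8) + 7·(-2) + (-3)·(-6) = 16 - 14 + 18 = 20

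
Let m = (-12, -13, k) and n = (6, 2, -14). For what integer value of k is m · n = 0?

m · n = (-12)·6 + (-13)·2 + k·(-14) = -98 - 14k
Set equal to 0: -14k = 98, so k = -7.

-7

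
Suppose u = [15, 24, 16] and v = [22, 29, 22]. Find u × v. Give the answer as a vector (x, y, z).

(64, 22, -93)

i: 24·22 - 16·29 = 528 - 464 = 64
j: 16·22 - 15·22 = 352 - 330 = 22
k: 15·29 - 24·22 = 435 - 528 = -93
u × v = (64, 22, -93)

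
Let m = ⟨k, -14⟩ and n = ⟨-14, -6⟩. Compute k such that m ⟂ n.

m · n = k·(-14) + (-14)·(-6) = 84 - 14k
Set equal to 0: -14k = -84, so k = 6.

6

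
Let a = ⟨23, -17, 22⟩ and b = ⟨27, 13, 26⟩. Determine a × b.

(-728, -4, 758)

i: (-17)·26 - 22·13 = -442 - 286 = -728
j: 22·27 - 23·26 = 594 - 598 = -4
k: 23·13 - (-17)·27 = 299 - (-459) = 758
a × b = (-728, -4, 758)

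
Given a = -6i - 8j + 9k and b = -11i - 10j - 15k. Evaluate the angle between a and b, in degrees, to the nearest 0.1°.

a · b = (-6)·(-11) + (-8)·(-10) + 9·(-15) = 66 + 80 - 135 = 11
|a|² = 36 + 64 + 81 = 181,  |a| = √181 ≈ 13.453624
|b|² = 121 + 100 + 225 = 446,  |b| = √446 ≈ 21.118712
cos θ = 11 / (13.453624 · 21.118712) ≈ 0.03872
θ = arccos(0.03872) ≈ 87.8°

87.8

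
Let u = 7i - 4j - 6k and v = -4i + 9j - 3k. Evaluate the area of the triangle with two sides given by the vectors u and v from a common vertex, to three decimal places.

i: (-4)·(-3) - (-6)·9 = 12 - (-54) = 66
j: (-6)·(-4) - 7·(-3) = 24 - (-21) = 45
k: 7·9 - (-4)·(-4) = 63 - 16 = 47
u × v = (66, 45, 47)
|u × v| = √(66² + 45² + 47²) = √8590 ≈ 92.6823
area = ½ · 92.6823 ≈ 46.341

46.341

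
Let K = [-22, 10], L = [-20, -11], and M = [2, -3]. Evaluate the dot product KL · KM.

KL = L − K = (2, -21)
KM = M − K = (24, -13)
KL · KM = 2·24 + (-21)·(-13) = 48 + 273 = 321

321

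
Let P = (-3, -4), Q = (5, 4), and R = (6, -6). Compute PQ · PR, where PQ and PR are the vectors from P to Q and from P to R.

PQ = Q − P = (8, 8)
PR = R − P = (9, -2)
PQ · PR = 8·9 + 8·(-2) = 72 - 16 = 56

56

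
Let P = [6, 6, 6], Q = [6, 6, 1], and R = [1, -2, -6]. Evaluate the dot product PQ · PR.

60

PQ = Q − P = (0, 0, -5)
PR = R − P = (-5, -8, -12)
PQ · PR = 0·(-5) + 0·(-8) + (-5)·(-12) = 0 + 0 + 60 = 60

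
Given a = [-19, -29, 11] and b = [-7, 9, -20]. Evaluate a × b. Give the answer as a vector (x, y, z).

i: (-29)·(-20) - 11·9 = 580 - 99 = 481
j: 11·(-7) - (-19)·(-20) = -77 - 380 = -457
k: (-19)·9 - (-29)·(-7) = -171 - 203 = -374
a × b = (481, -457, -374)

(481, -457, -374)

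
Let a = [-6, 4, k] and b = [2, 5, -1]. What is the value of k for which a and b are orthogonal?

a · b = (-6)·2 + 4·5 + k·(-1) = 8 - 1k
Set equal to 0: -1k = -8, so k = 8.

8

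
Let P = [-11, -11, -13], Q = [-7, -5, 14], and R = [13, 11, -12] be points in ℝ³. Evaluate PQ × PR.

PQ = (4, 6, 27)
PR = (24, 22, 1)
i: 6·1 - 27·22 = 6 - 594 = -588
j: 27·24 - 4·1 = 648 - 4 = 644
k: 4·22 - 6·24 = 88 - 144 = -56
PQ × PR = (-588, 644, -56)

(-588, 644, -56)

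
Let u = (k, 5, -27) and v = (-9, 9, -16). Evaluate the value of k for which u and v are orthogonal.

u · v = k·(-9) + 5·9 + (-27)·(-16) = 477 - 9k
Set equal to 0: -9k = -477, so k = 53.

53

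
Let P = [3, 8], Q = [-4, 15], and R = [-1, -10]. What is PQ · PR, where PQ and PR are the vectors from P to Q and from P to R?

-98

PQ = Q − P = (-7, 7)
PR = R − P = (-4, -18)
PQ · PR = (-7)·(-4) + 7·(-18) = 28 - 126 = -98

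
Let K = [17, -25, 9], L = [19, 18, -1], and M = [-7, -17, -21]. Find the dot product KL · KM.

596

KL = L − K = (2, 43, -10)
KM = M − K = (-24, 8, -30)
KL · KM = 2·(-24) + 43·8 + (-10)·(-30) = -48 + 344 + 300 = 596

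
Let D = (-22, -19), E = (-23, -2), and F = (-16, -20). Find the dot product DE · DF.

DE = E − D = (-1, 17)
DF = F − D = (6, -1)
DE · DF = (-1)·6 + 17·(-1) = -6 - 17 = -23

-23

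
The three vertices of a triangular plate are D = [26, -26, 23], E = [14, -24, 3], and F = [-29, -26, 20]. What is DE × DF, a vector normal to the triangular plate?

DE = (-12, 2, -20)
DF = (-55, 0, -3)
i: 2·(-3) - (-20)·0 = -6 - 0 = -6
j: (-20)·(-55) - (-12)·(-3) = 1100 - 36 = 1064
k: (-12)·0 - 2·(-55) = 0 - (-110) = 110
DE × DF = (-6, 1064, 110)

(-6, 1064, 110)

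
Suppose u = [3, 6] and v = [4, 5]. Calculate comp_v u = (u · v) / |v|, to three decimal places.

6.559

u · v = 3·4 + 6·5 = 12 + 30 = 42
|v| = √(16 + 25) = √41 ≈ 6.4031
comp_v u = 42 / √41 ≈ 6.559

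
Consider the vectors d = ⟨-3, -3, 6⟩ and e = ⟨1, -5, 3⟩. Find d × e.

(21, 15, 18)

i: (-3)·3 - 6·(-5) = -9 - (-30) = 21
j: 6·1 - (-3)·3 = 6 - (-9) = 15
k: (-3)·(-5) - (-3)·1 = 15 - (-3) = 18
d × e = (21, 15, 18)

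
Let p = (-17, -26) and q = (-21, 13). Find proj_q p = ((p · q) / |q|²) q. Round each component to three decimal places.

(-0.654, 0.405)

p · q = (-17)·(-21) + (-26)·13 = 357 - 338 = 19
|q|² = 441 + 169 = 610
proj_q p = (19/610) · (-21, 13) ≈ (-0.654, 0.405)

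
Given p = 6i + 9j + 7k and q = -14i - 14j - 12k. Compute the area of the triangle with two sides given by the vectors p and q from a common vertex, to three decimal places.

25.199

i: 9·(-12) - 7·(-14) = -108 - (-98) = -10
j: 7·(-14) - 6·(-12) = -98 - (-72) = -26
k: 6·(-14) - 9·(-14) = -84 - (-126) = 42
p × q = (-10, -26, 42)
|p × q| = √((-10)² + (-26)² + 42²) = √2540 ≈ 50.3984
area = ½ · 50.3984 ≈ 25.199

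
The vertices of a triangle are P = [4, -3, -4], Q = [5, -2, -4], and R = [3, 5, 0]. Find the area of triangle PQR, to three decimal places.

PQ = (1, 1, 0),  PR = (-1, 8, 4)
i: 1·4 - 0·8 = 4 - 0 = 4
j: 0·(-1) - 1·4 = 0 - 4 = -4
k: 1·8 - 1·(-1) = 8 - (-1) = 9
PQ × PR = (4, -4, 9)
|PQ × PR| = √113 ≈ 10.6301
area = ½ · 10.6301 ≈ 5.315

5.315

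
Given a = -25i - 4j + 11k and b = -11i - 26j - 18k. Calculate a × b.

i: (-4)·(-18) - 11·(-26) = 72 - (-286) = 358
j: 11·(-11) - (-25)·(-18) = -121 - 450 = -571
k: (-25)·(-26) - (-4)·(-11) = 650 - 44 = 606
a × b = (358, -571, 606)

(358, -571, 606)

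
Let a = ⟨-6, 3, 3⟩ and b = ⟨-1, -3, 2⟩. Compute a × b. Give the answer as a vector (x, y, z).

(15, 9, 21)

i: 3·2 - 3·(-3) = 6 - (-9) = 15
j: 3·(-1) - (-6)·2 = -3 - (-12) = 9
k: (-6)·(-3) - 3·(-1) = 18 - (-3) = 21
a × b = (15, 9, 21)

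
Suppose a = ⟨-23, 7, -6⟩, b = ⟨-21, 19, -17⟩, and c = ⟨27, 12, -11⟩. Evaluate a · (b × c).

b × c:
i: 19·(-11) - (-17)·12 = -209 - (-204) = -5
j: (-17)·27 - (-21)·(-11) = -459 - 231 = -690
k: (-21)·12 - 19·27 = -252 - 513 = -765
b × c = (-5, -690, -765)
a · (b × c) = (-23)·(-5) + 7·(-690) + (-6)·(-765) = 115 - 4830 + 4590 = -125

-125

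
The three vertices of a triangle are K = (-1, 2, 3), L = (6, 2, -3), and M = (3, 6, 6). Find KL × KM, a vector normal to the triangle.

KL = (7, 0, -6)
KM = (4, 4, 3)
i: 0·3 - (-6)·4 = 0 - (-24) = 24
j: (-6)·4 - 7·3 = -24 - 21 = -45
k: 7·4 - 0·4 = 28 - 0 = 28
KL × KM = (24, -45, 28)

(24, -45, 28)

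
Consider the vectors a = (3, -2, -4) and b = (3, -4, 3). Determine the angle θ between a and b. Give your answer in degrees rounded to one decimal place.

80.8

a · b = 3·3 + (-2)·(-4) + (-4)·3 = 9 + 8 - 12 = 5
|a|² = 9 + 4 + 16 = 29,  |a| = √29 ≈ 5.385165
|b|² = 9 + 16 + 9 = 34,  |b| = √34 ≈ 5.830952
cos θ = 5 / (5.385165 · 5.830952) ≈ 0.15923
θ = arccos(0.15923) ≈ 80.8°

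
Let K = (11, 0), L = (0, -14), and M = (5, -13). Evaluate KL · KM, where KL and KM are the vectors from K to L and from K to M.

248

KL = L − K = (-11, -14)
KM = M − K = (-6, -13)
KL · KM = (-11)·(-6) + (-14)·(-13) = 66 + 182 = 248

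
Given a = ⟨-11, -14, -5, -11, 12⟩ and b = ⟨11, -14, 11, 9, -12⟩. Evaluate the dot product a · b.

-223

a · b = (-11)·11 + (-14)·(-14) + (-5)·11 + (-11)·9 + 12·(-12) = -121 + 196 - 55 - 99 - 144 = -223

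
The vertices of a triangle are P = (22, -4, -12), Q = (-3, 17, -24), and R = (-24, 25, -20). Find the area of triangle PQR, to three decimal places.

PQ = (-25, 21, -12),  PR = (-46, 29, -8)
i: 21·(-8) - (-12)·29 = -168 - (-348) = 180
j: (-12)·(-46) - (-25)·(-8) = 552 - 200 = 352
k: (-25)·29 - 21·(-46) = -725 - (-966) = 241
PQ × PR = (180, 352, 241)
|PQ × PR| = √214385 ≈ 463.0173
area = ½ · 463.0173 ≈ 231.509

231.509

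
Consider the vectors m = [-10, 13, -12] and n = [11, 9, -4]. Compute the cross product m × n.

(56, -172, -233)

i: 13·(-4) - (-12)·9 = -52 - (-108) = 56
j: (-12)·11 - (-10)·(-4) = -132 - 40 = -172
k: (-10)·9 - 13·11 = -90 - 143 = -233
m × n = (56, -172, -233)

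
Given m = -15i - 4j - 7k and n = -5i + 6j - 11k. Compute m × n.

(86, -130, -110)

i: (-4)·(-11) - (-7)·6 = 44 - (-42) = 86
j: (-7)·(-5) - (-15)·(-11) = 35 - 165 = -130
k: (-15)·6 - (-4)·(-5) = -90 - 20 = -110
m × n = (86, -130, -110)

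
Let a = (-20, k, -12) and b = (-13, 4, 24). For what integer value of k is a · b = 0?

7

a · b = (-20)·(-13) + k·4 + (-12)·24 = -28 + 4k
Set equal to 0: 4k = 28, so k = 7.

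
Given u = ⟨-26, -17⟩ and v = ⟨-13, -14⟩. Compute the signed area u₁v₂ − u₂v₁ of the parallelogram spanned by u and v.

143

(-26)·(-14) - (-17)·(-13) = 364 - 221 = 143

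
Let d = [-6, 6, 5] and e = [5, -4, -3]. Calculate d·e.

-69

d · e = (-6)·5 + 6·(-4) + 5·(-3) = -30 - 24 - 15 = -69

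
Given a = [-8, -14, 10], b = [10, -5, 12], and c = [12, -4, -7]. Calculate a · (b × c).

-3460

b × c:
i: (-5)·(-7) - 12·(-4) = 35 - (-48) = 83
j: 12·12 - 10·(-7) = 144 - (-70) = 214
k: 10·(-4) - (-5)·12 = -40 - (-60) = 20
b × c = (83, 214, 20)
a · (b × c) = (-8)·83 + (-14)·214 + 10·20 = -664 - 2996 + 200 = -3460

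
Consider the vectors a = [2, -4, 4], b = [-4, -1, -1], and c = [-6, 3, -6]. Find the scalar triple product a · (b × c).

18

b × c:
i: (-1)·(-6) - (-1)·3 = 6 - (-3) = 9
j: (-1)·(-6) - (-4)·(-6) = 6 - 24 = -18
k: (-4)·3 - (-1)·(-6) = -12 - 6 = -18
b × c = (9, -18, -18)
a · (b × c) = 2·9 + (-4)·(-18) + 4·(-18) = 18 + 72 - 72 = 18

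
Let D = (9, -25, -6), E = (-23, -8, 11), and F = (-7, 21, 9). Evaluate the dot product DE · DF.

DE = E − D = (-32, 17, 17)
DF = F − D = (-16, 46, 15)
DE · DF = (-32)·(-16) + 17·46 + 17·15 = 512 + 782 + 255 = 1549

1549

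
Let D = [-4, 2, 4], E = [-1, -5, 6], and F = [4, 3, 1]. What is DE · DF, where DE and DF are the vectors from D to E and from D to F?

11

DE = E − D = (3, -7, 2)
DF = F − D = (8, 1, -3)
DE · DF = 3·8 + (-7)·1 + 2·(-3) = 24 - 7 - 6 = 11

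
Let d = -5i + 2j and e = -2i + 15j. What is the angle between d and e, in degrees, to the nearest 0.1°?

60.6

d · e = (-5)·(-2) + 2·15 = 10 + 30 = 40
|d|² = 25 + 4 = 29,  |d| = √29 ≈ 5.385165
|e|² = 4 + 225 = 229,  |e| = √229 ≈ 15.132746
cos θ = 40 / (5.385165 · 15.132746) ≈ 0.49084
θ = arccos(0.49084) ≈ 60.6°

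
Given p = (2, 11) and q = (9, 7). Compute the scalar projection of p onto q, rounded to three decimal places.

p · q = 2·9 + 11·7 = 18 + 77 = 95
|q| = √(81 + 49) = √130 ≈ 11.4018
comp_q p = 95 / √130 ≈ 8.332

8.332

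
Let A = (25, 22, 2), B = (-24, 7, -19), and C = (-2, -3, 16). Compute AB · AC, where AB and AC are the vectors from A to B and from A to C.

1404

AB = B − A = (-49, -15, -21)
AC = C − A = (-27, -25, 14)
AB · AC = (-49)·(-27) + (-15)·(-25) + (-21)·14 = 1323 + 375 - 294 = 1404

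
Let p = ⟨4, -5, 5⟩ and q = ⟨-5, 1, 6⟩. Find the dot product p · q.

5

p · q = 4·(-5) + (-5)·1 + 5·6 = -20 - 5 + 30 = 5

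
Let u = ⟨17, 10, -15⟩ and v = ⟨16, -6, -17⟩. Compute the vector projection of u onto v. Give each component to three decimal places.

(12.861, -4.823, -13.664)

u · v = 17·16 + 10·(-6) + (-15)·(-17) = 272 - 60 + 255 = 467
|v|² = 256 + 36 + 289 = 581
proj_v u = (467/581) · (16, -6, -17) ≈ (12.861, -4.823, -13.664)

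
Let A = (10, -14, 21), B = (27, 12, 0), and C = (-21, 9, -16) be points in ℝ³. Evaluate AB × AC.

(-479, 1280, 1197)

AB = (17, 26, -21)
AC = (-31, 23, -37)
i: 26·(-37) - (-21)·23 = -962 - (-483) = -479
j: (-21)·(-31) - 17·(-37) = 651 - (-629) = 1280
k: 17·23 - 26·(-31) = 391 - (-806) = 1197
AB × AC = (-479, 1280, 1197)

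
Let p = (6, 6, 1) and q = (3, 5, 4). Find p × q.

i: 6·4 - 1·5 = 24 - 5 = 19
j: 1·3 - 6·4 = 3 - 24 = -21
k: 6·5 - 6·3 = 30 - 18 = 12
p × q = (19, -21, 12)

(19, -21, 12)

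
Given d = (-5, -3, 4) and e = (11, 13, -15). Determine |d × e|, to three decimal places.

i: (-3)·(-15) - 4·13 = 45 - 52 = -7
j: 4·11 - (-5)·(-15) = 44 - 75 = -31
k: (-5)·13 - (-3)·11 = -65 - (-33) = -32
d × e = (-7, -31, -32)
|d × e| = √((-7)² + (-31)² + (-32)²) = √2034 ≈ 45.0999

45.100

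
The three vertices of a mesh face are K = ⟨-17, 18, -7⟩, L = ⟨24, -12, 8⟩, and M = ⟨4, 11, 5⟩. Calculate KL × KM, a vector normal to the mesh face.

(-255, -177, 343)

KL = (41, -30, 15)
KM = (21, -7, 12)
i: (-30)·12 - 15·(-7) = -360 - (-105) = -255
j: 15·21 - 41·12 = 315 - 492 = -177
k: 41·(-7) - (-30)·21 = -287 - (-630) = 343
KL × KM = (-255, -177, 343)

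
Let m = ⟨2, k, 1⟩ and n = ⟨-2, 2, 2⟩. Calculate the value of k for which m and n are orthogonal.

m · n = 2·(-2) + k·2 + 1·2 = -2 + 2k
Set equal to 0: 2k = 2, so k = 1.

1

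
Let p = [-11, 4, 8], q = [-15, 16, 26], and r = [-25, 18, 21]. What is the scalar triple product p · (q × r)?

q × r:
i: 16·21 - 26·18 = 336 - 468 = -132
j: 26·(-25) - (-15)·21 = -650 - (-315) = -335
k: (-15)·18 - 16·(-25) = -270 - (-400) = 130
q × r = (-132, -335, 130)
p · (q × r) = (-11)·(-132) + 4·(-335) + 8·130 = 1452 - 1340 + 1040 = 1152

1152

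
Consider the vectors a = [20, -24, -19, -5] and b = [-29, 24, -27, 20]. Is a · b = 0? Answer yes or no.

a · b = 20·(-29) + (-24)·24 + (-19)·(-27) + (-5)·20 = -580 - 576 + 513 - 100 = -743
Nonzero, so the vectors are not orthogonal.

no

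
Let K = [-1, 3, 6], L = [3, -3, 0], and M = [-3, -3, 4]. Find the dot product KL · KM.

40

KL = L − K = (4, -6, -6)
KM = M − K = (-2, -6, -2)
KL · KM = 4·(-2) + (-6)·(-6) + (-6)·(-2) = -8 + 36 + 12 = 40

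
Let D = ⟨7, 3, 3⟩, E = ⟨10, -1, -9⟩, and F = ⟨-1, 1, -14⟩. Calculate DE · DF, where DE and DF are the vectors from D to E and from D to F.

188

DE = E − D = (3, -4, -12)
DF = F − D = (-8, -2, -17)
DE · DF = 3·(-8) + (-4)·(-2) + (-12)·(-17) = -24 + 8 + 204 = 188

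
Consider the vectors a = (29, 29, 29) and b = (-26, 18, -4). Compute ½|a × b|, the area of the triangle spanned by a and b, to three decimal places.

781.387

i: 29·(-4) - 29·18 = -116 - 522 = -638
j: 29·(-26) - 29·(-4) = -754 - (-116) = -638
k: 29·18 - 29·(-26) = 522 - (-754) = 1276
a × b = (-638, -638, 1276)
|a × b| = √((-638)² + (-638)² + 1276²) = √2442264 ≈ 1562.7745
area = ½ · 1562.7745 ≈ 781.387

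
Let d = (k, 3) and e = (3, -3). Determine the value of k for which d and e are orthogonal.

d · e = k·3 + 3·(-3) = -9 + 3k
Set equal to 0: 3k = 9, so k = 3.

3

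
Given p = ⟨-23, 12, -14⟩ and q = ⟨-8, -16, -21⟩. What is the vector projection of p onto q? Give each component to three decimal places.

p · q = (-23)·(-8) + 12·(-16) + (-14)·(-21) = 184 - 192 + 294 = 286
|q|² = 64 + 256 + 441 = 761
proj_q p = (286/761) · (-8, -16, -21) ≈ (-3.007, -6.013, -7.892)

(-3.007, -6.013, -7.892)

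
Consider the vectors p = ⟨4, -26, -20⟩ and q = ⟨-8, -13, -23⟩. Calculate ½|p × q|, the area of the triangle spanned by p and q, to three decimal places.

i: (-26)·(-23) - (-20)·(-13) = 598 - 260 = 338
j: (-20)·(-8) - 4·(-23) = 160 - (-92) = 252
k: 4·(-13) - (-26)·(-8) = -52 - 208 = -260
p × q = (338, 252, -260)
|p × q| = √(338² + 252² + (-260)²) = √245348 ≈ 495.3262
area = ½ · 495.3262 ≈ 247.663

247.663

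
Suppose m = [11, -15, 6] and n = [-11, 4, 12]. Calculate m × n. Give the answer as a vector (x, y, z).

(-204, -198, -121)

i: (-15)·12 - 6·4 = -180 - 24 = -204
j: 6·(-11) - 11·12 = -66 - 132 = -198
k: 11·4 - (-15)·(-11) = 44 - 165 = -121
m × n = (-204, -198, -121)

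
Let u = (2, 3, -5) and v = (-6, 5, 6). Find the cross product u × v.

(43, 18, 28)

i: 3·6 - (-5)·5 = 18 - (-25) = 43
j: (-5)·(-6) - 2·6 = 30 - 12 = 18
k: 2·5 - 3·(-6) = 10 - (-18) = 28
u × v = (43, 18, 28)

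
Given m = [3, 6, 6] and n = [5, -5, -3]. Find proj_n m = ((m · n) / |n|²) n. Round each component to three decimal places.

m · n = 3·5 + 6·(-5) + 6·(-3) = 15 - 30 - 18 = -33
|n|² = 25 + 25 + 9 = 59
proj_n m = (-33/59) · (5, -5, -3) ≈ (-2.797, 2.797, 1.678)

(-2.797, 2.797, 1.678)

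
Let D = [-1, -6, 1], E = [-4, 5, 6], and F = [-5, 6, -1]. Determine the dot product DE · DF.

DE = E − D = (-3, 11, 5)
DF = F − D = (-4, 12, -2)
DE · DF = (-3)·(-4) + 11·12 + 5·(-2) = 12 + 132 - 10 = 134

134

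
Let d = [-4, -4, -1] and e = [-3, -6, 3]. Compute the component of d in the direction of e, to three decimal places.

4.491

d · e = (-4)·(-3) + (-4)·(-6) + (-1)·3 = 12 + 24 - 3 = 33
|e| = √(9 + 36 + 9) = √54 ≈ 7.3485
comp_e d = 33 / √54 ≈ 4.491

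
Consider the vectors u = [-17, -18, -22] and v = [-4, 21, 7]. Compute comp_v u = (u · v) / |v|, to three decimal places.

u · v = (-17)·(-4) + (-18)·21 + (-22)·7 = 68 - 378 - 154 = -464
|v| = √(16 + 441 + 49) = √506 ≈ 22.4944
comp_v u = -464 / √506 ≈ -20.627

-20.627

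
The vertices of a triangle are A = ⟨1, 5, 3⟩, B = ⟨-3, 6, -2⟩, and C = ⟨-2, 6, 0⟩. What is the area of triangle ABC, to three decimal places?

1.871

AB = (-4, 1, -5),  AC = (-3, 1, -3)
i: 1·(-3) - (-5)·1 = -3 - (-5) = 2
j: (-5)·(-3) - (-4)·(-3) = 15 - 12 = 3
k: (-4)·1 - 1·(-3) = -4 - (-3) = -1
AB × AC = (2, 3, -1)
|AB × AC| = √14 ≈ 3.7417
area = ½ · 3.7417 ≈ 1.871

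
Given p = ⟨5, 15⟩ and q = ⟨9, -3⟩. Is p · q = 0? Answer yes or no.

p · q = 5·9 + 15·(-3) = 45 - 45 = 0
Zero, so the vectors are orthogonal.

yes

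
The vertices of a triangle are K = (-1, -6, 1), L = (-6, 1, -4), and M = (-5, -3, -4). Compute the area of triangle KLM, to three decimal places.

KL = (-5, 7, -5),  KM = (-4, 3, -5)
i: 7·(-5) - (-5)·3 = -35 - (-15) = -20
j: (-5)·(-4) - (-5)·(-5) = 20 - 25 = -5
k: (-5)·3 - 7·(-4) = -15 - (-28) = 13
KL × KM = (-20, -5, 13)
|KL × KM| = √594 ≈ 24.3721
area = ½ · 24.3721 ≈ 12.186

12.186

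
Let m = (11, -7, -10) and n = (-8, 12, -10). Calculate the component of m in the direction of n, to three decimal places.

-4.103

m · n = 11·(-8) + (-7)·12 + (-10)·(-10) = -88 - 84 + 100 = -72
|n| = √(64 + 144 + 100) = √308 ≈ 17.5499
comp_n m = -72 / √308 ≈ -4.103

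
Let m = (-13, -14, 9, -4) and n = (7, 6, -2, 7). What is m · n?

-221

m · n = (-13)·7 + (-14)·6 + 9·(-2) + (-4)·7 = -91 - 84 - 18 - 28 = -221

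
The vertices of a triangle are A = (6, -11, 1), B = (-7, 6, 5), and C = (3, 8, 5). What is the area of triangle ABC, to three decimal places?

100.100

AB = (-13, 17, 4),  AC = (-3, 19, 4)
i: 17·4 - 4·19 = 68 - 76 = -8
j: 4·(-3) - (-13)·4 = -12 - (-52) = 40
k: (-13)·19 - 17·(-3) = -247 - (-51) = -196
AB × AC = (-8, 40, -196)
|AB × AC| = √40080 ≈ 200.1999
area = ½ · 200.1999 ≈ 100.100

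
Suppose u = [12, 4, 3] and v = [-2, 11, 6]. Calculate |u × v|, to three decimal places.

160.515

i: 4·6 - 3·11 = 24 - 33 = -9
j: 3·(-2) - 12·6 = -6 - 72 = -78
k: 12·11 - 4·(-2) = 132 - (-8) = 140
u × v = (-9, -78, 140)
|u × v| = √((-9)² + (-78)² + 140²) = √25765 ≈ 160.5148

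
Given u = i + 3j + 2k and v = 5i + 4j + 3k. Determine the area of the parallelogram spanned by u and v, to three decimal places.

13.077

i: 3·3 - 2·4 = 9 - 8 = 1
j: 2·5 - 1·3 = 10 - 3 = 7
k: 1·4 - 3·5 = 4 - 15 = -11
u × v = (1, 7, -11)
|u × v| = √(1² + 7² + (-11)²) = √171 ≈ 13.0767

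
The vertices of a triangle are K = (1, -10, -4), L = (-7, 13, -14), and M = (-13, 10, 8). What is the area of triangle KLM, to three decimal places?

KL = (-8, 23, -10),  KM = (-14, 20, 12)
i: 23·12 - (-10)·20 = 276 - (-200) = 476
j: (-10)·(-14) - (-8)·12 = 140 - (-96) = 236
k: (-8)·20 - 23·(-14) = -160 - (-322) = 162
KL × KM = (476, 236, 162)
|KL × KM| = √308516 ≈ 555.4422
area = ½ · 555.4422 ≈ 277.721

277.721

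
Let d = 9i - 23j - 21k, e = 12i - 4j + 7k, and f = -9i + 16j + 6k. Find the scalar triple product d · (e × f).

e × f:
i: (-4)·6 - 7·16 = -24 - 112 = -136
j: 7·(-9) - 12·6 = -63 - 72 = -135
k: 12·16 - (-4)·(-9) = 192 - 36 = 156
e × f = (-136, -135, 156)
d · (e × f) = 9·(-136) + (-23)·(-135) + (-21)·156 = -1224 + 3105 - 3276 = -1395

-1395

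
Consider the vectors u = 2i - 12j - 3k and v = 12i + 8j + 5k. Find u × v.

i: (-12)·5 - (-3)·8 = -60 - (-24) = -36
j: (-3)·12 - 2·5 = -36 - 10 = -46
k: 2·8 - (-12)·12 = 16 - (-144) = 160
u × v = (-36, -46, 160)

(-36, -46, 160)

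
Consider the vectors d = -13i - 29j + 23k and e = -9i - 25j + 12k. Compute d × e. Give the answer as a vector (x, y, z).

(227, -51, 64)

i: (-29)·12 - 23·(-25) = -348 - (-575) = 227
j: 23·(-9) - (-13)·12 = -207 - (-156) = -51
k: (-13)·(-25) - (-29)·(-9) = 325 - 261 = 64
d × e = (227, -51, 64)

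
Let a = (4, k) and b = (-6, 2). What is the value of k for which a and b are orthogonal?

a · b = 4·(-6) + k·2 = -24 + 2k
Set equal to 0: 2k = 24, so k = 12.

12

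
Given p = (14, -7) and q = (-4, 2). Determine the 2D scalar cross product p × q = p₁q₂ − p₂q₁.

0

14·2 - (-7)·(-4) = 28 - 28 = 0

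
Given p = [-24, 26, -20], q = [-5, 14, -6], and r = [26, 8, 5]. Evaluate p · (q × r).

1842

q × r:
i: 14·5 - (-6)·8 = 70 - (-48) = 118
j: (-6)·26 - (-5)·5 = -156 - (-25) = -131
k: (-5)·8 - 14·26 = -40 - 364 = -404
q × r = (118, -131, -404)
p · (q × r) = (-24)·118 + 26·(-131) + (-20)·(-404) = -2832 - 3406 + 8080 = 1842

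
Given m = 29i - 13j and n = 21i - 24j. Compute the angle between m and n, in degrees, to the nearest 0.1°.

24.7

m · n = 29·21 + (-13)·(-24) = 609 + 312 = 921
|m|² = 841 + 169 = 1010,  |m| = √1010 ≈ 31.780497
|n|² = 441 + 576 = 1017,  |n| = √1017 ≈ 31.890437
cos θ = 921 / (31.780497 · 31.890437) ≈ 0.90874
θ = arccos(0.90874) ≈ 24.7°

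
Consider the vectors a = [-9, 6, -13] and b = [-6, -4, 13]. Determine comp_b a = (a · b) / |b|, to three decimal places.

a · b = (-9)·(-6) + 6·(-4) + (-13)·13 = 54 - 24 - 169 = -139
|b| = √(36 + 16 + 169) = √221 ≈ 14.8661
comp_b a = -139 / √221 ≈ -9.350

-9.350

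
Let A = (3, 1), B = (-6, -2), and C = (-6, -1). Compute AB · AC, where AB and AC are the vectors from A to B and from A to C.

AB = B − A = (-9, -3)
AC = C − A = (-9, -2)
AB · AC = (-9)·(-9) + (-3)·(-2) = 81 + 6 = 87

87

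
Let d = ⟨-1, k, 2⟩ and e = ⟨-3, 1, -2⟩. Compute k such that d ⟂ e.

1

d · e = (-1)·(-3) + k·1 + 2·(-2) = -1 + 1k
Set equal to 0: 1k = 1, so k = 1.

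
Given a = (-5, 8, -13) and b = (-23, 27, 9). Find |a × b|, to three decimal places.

i: 8·9 - (-13)·27 = 72 - (-351) = 423
j: (-13)·(-23) - (-5)·9 = 299 - (-45) = 344
k: (-5)·27 - 8·(-23) = -135 - (-184) = 49
a × b = (423, 344, 49)
|a × b| = √(423² + 344² + 49²) = √299666 ≈ 547.4176

547.418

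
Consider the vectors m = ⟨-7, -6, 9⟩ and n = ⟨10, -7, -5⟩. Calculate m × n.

(93, 55, 109)

i: (-6)·(-5) - 9·(-7) = 30 - (-63) = 93
j: 9·10 - (-7)·(-5) = 90 - 35 = 55
k: (-7)·(-7) - (-6)·10 = 49 - (-60) = 109
m × n = (93, 55, 109)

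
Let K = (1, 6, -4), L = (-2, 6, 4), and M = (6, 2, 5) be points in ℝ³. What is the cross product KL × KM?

KL = (-3, 0, 8)
KM = (5, -4, 9)
i: 0·9 - 8·(-4) = 0 - (-32) = 32
j: 8·5 - (-3)·9 = 40 - (-27) = 67
k: (-3)·(-4) - 0·5 = 12 - 0 = 12
KL × KM = (32, 67, 12)

(32, 67, 12)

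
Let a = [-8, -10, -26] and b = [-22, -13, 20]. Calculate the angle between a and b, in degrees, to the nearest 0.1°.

103.2

a · b = (-8)·(-22) + (-10)·(-13) + (-26)·20 = 176 + 130 - 520 = -214
|a|² = 64 + 100 + 676 = 840,  |a| = √840 ≈ 28.982753
|b|² = 484 + 169 + 400 = 1053,  |b| = √1053 ≈ 32.449961
cos θ = -214 / (28.982753 · 32.449961) ≈ -0.22754
θ = arccos(-0.22754) ≈ 103.2°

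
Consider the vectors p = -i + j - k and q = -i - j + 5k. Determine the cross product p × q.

i: 1·5 - (-1)·(-1) = 5 - 1 = 4
j: (-1)·(-1) - (-1)·5 = 1 - (-5) = 6
k: (-1)·(-1) - 1·(-1) = 1 - (-1) = 2
p × q = (4, 6, 2)

(4, 6, 2)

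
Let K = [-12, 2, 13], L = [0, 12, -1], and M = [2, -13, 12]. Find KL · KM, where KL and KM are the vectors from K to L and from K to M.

32

KL = L − K = (12, 10, -14)
KM = M − K = (14, -15, -1)
KL · KM = 12·14 + 10·(-15) + (-14)·(-1) = 168 - 150 + 14 = 32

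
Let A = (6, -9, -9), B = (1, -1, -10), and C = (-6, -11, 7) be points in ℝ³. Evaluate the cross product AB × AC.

AB = (-5, 8, -1)
AC = (-12, -2, 16)
i: 8·16 - (-1)·(-2) = 128 - 2 = 126
j: (-1)·(-12) - (-5)·16 = 12 - (-80) = 92
k: (-5)·(-2) - 8·(-12) = 10 - (-96) = 106
AB × AC = (126, 92, 106)

(126, 92, 106)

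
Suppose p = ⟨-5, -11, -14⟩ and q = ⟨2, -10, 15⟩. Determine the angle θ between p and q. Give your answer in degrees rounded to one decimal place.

109.1

p · q = (-5)·2 + (-11)·(-10) + (-14)·15 = -10 + 110 - 210 = -110
|p|² = 25 + 121 + 196 = 342,  |p| = √342 ≈ 18.493242
|q|² = 4 + 100 + 225 = 329,  |q| = √329 ≈ 18.138357
cos θ = -110 / (18.493242 · 18.138357) ≈ -0.32793
θ = arccos(-0.32793) ≈ 109.1°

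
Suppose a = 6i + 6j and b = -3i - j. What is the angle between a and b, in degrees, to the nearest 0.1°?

153.4

a · b = 6·(-3) + 6·(-1) = -18 - 6 = -24
|a|² = 36 + 36 = 72,  |a| = √72 ≈ 8.485281
|b|² = 9 + 1 = 10,  |b| = √10 ≈ 3.162278
cos θ = -24 / (8.485281 · 3.162278) ≈ -0.89443
θ = arccos(-0.89443) ≈ 153.4°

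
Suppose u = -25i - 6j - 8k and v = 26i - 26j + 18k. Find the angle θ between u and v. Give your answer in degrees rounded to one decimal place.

u · v = (-25)·26 + (-6)·(-26) + (-8)·18 = -650 + 156 - 144 = -638
|u|² = 625 + 36 + 64 = 725,  |u| = √725 ≈ 26.925824
|v|² = 676 + 676 + 324 = 1676,  |v| = √1676 ≈ 40.938979
cos θ = -638 / (26.925824 · 40.938979) ≈ -0.57878
θ = arccos(-0.57878) ≈ 125.4°

125.4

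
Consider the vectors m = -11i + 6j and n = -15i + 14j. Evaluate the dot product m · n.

249

m · n = (-11)·(-15) + 6·14 = 165 + 84 = 249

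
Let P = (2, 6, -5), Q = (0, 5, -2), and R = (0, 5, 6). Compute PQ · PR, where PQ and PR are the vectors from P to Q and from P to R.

38

PQ = Q − P = (-2, -1, 3)
PR = R − P = (-2, -1, 11)
PQ · PR = (-2)·(-2) + (-1)·(-1) + 3·11 = 4 + 1 + 33 = 38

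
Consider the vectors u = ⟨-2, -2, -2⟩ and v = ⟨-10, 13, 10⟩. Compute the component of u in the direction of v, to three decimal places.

u · v = (-2)·(-10) + (-2)·13 + (-2)·10 = 20 - 26 - 20 = -26
|v| = √(100 + 169 + 100) = √369 ≈ 19.2094
comp_v u = -26 / √369 ≈ -1.354

-1.354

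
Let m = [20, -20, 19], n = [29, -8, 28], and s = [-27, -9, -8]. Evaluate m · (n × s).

n × s:
i: (-8)·(-8) - 28·(-9) = 64 - (-252) = 316
j: 28·(-27) - 29·(-8) = -756 - (-232) = -524
k: 29·(-9) - (-8)·(-27) = -261 - 216 = -477
n × s = (316, -524, -477)
m · (n × s) = 20·316 + (-20)·(-524) + 19·(-477) = 6320 + 10480 - 9063 = 7737

7737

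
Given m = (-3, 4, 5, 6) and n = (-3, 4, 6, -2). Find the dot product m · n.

43

m · n = (-3)·(-3) + 4·4 + 5·6 + 6·(-2) = 9 + 16 + 30 - 12 = 43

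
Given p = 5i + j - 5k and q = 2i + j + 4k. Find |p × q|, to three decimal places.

31.464

i: 1·4 - (-5)·1 = 4 - (-5) = 9
j: (-5)·2 - 5·4 = -10 - 20 = -30
k: 5·1 - 1·2 = 5 - 2 = 3
p × q = (9, -30, 3)
|p × q| = √(9² + (-30)² + 3²) = √990 ≈ 31.4643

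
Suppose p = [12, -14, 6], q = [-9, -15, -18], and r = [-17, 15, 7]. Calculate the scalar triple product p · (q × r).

q × r:
i: (-15)·7 - (-18)·15 = -105 - (-270) = 165
j: (-18)·(-17) - (-9)·7 = 306 - (-63) = 369
k: (-9)·15 - (-15)·(-17) = -135 - 255 = -390
q × r = (165, 369, -390)
p · (q × r) = 12·165 + (-14)·369 + 6·(-390) = 1980 - 5166 - 2340 = -5526

-5526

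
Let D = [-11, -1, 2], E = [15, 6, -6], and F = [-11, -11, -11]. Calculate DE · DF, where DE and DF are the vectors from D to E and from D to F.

DE = E − D = (26, 7, -8)
DF = F − D = (0, -10, -13)
DE · DF = 26·0 + 7·(-10) + (-8)·(-13) = 0 - 70 + 104 = 34

34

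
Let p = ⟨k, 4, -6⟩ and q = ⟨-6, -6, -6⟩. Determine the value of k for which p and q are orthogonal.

2

p · q = k·(-6) + 4·(-6) + (-6)·(-6) = 12 - 6k
Set equal to 0: -6k = -12, so k = 2.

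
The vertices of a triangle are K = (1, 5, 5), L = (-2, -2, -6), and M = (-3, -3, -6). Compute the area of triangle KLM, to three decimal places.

8.031

KL = (-3, -7, -11),  KM = (-4, -8, -11)
i: (-7)·(-11) - (-11)·(-8) = 77 - 88 = -11
j: (-11)·(-4) - (-3)·(-11) = 44 - 33 = 11
k: (-3)·(-8) - (-7)·(-4) = 24 - 28 = -4
KL × KM = (-11, 11, -4)
|KL × KM| = √258 ≈ 16.0624
area = ½ · 16.0624 ≈ 8.031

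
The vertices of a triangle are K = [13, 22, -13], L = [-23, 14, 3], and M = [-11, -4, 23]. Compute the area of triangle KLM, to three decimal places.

591.959

KL = (-36, -8, 16),  KM = (-24, -26, 36)
i: (-8)·36 - 16·(-26) = -288 - (-416) = 128
j: 16·(-24) - (-36)·36 = -384 - (-1296) = 912
k: (-36)·(-26) - (-8)·(-24) = 936 - 192 = 744
KL × KM = (128, 912, 744)
|KL × KM| = √1401664 ≈ 1183.9189
area = ½ · 1183.9189 ≈ 591.959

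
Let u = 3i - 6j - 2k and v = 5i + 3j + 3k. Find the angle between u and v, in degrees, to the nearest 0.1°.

u · v = 3·5 + (-6)·3 + (-2)·3 = 15 - 18 - 6 = -9
|u|² = 9 + 36 + 4 = 49,  |u| = √49 ≈ 7.000000
|v|² = 25 + 9 + 9 = 43,  |v| = √43 ≈ 6.557439
cos θ = -9 / (7.000000 · 6.557439) ≈ -0.19607
θ = arccos(-0.19607) ≈ 101.3°

101.3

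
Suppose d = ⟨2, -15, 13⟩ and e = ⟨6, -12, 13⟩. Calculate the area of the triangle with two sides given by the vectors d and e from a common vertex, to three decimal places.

46.317

i: (-15)·13 - 13·(-12) = -195 - (-156) = -39
j: 13·6 - 2·13 = 78 - 26 = 52
k: 2·(-12) - (-15)·6 = -24 - (-90) = 66
d × e = (-39, 52, 66)
|d × e| = √((-39)² + 52² + 66²) = √8581 ≈ 92.6337
area = ½ · 92.6337 ≈ 46.317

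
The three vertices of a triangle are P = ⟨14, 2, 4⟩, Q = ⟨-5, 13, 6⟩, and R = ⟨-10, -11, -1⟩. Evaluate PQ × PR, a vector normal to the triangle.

(-29, -143, 511)

PQ = (-19, 11, 2)
PR = (-24, -13, -5)
i: 11·(-5) - 2·(-13) = -55 - (-26) = -29
j: 2·(-24) - (-19)·(-5) = -48 - 95 = -143
k: (-19)·(-13) - 11·(-24) = 247 - (-264) = 511
PQ × PR = (-29, -143, 511)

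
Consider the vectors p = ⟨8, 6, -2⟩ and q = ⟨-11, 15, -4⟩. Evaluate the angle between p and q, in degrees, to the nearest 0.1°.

p · q = 8·(-11) + 6·15 + (-2)·(-4) = -88 + 90 + 8 = 10
|p|² = 64 + 36 + 4 = 104,  |p| = √104 ≈ 10.198039
|q|² = 121 + 225 + 16 = 362,  |q| = √362 ≈ 19.026298
cos θ = 10 / (10.198039 · 19.026298) ≈ 0.05154
θ = arccos(0.05154) ≈ 87.0°

87.0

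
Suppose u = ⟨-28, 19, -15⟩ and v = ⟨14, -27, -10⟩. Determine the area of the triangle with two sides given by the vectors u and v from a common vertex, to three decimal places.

i: 19·(-10) - (-15)·(-27) = -190 - 405 = -595
j: (-15)·14 - (-28)·(-10) = -210 - 280 = -490
k: (-28)·(-27) - 19·14 = 756 - 266 = 490
u × v = (-595, -490, 490)
|u × v| = √((-595)² + (-490)² + 490²) = √834225 ≈ 913.3592
area = ½ · 913.3592 ≈ 456.680

456.680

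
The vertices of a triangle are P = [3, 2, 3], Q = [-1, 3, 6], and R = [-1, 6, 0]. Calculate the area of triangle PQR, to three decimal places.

15.370

PQ = (-4, 1, 3),  PR = (-4, 4, -3)
i: 1·(-3) - 3·4 = -3 - 12 = -15
j: 3·(-4) - (-4)·(-3) = -12 - 12 = -24
k: (-4)·4 - 1·(-4) = -16 - (-4) = -12
PQ × PR = (-15, -24, -12)
|PQ × PR| = √945 ≈ 30.7409
area = ½ · 30.7409 ≈ 15.370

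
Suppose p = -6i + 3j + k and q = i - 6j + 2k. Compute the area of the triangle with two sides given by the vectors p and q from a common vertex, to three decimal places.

i: 3·2 - 1·(-6) = 6 - (-6) = 12
j: 1·1 - (-6)·2 = 1 - (-12) = 13
k: (-6)·(-6) - 3·1 = 36 - 3 = 33
p × q = (12, 13, 33)
|p × q| = √(12² + 13² + 33²) = √1402 ≈ 37.4433
area = ½ · 37.4433 ≈ 18.722

18.722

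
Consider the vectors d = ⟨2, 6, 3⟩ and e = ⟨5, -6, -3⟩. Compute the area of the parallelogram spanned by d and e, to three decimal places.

i: 6·(-3) - 3·(-6) = -18 - (-18) = 0
j: 3·5 - 2·(-3) = 15 - (-6) = 21
k: 2·(-6) - 6·5 = -12 - 30 = -42
d × e = (0, 21, -42)
|d × e| = √(0² + 21² + (-42)²) = √2205 ≈ 46.9574

46.957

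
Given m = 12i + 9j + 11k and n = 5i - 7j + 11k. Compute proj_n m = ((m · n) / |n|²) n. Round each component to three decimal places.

(3.026, -4.236, 6.656)

m · n = 12·5 + 9·(-7) + 11·11 = 60 - 63 + 121 = 118
|n|² = 25 + 49 + 121 = 195
proj_n m = (118/195) · (5, -7, 11) ≈ (3.026, -4.236, 6.656)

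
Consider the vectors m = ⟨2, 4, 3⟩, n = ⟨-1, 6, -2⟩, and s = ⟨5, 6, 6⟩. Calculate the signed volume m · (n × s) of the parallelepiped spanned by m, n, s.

-28

n × s:
i: 6·6 - (-2)·6 = 36 - (-12) = 48
j: (-2)·5 - (-1)·6 = -10 - (-6) = -4
k: (-1)·6 - 6·5 = -6 - 30 = -36
n × s = (48, -4, -36)
m · (n × s) = 2·48 + 4·(-4) + 3·(-36) = 96 - 16 - 108 = -28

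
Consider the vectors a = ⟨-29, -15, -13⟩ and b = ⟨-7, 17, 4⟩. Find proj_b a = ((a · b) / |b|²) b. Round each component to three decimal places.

a · b = (-29)·(-7) + (-15)·17 + (-13)·4 = 203 - 255 - 52 = -104
|b|² = 49 + 289 + 16 = 354
proj_b a = (-104/354) · (-7, 17, 4) ≈ (2.056, -4.994, -1.175)

(2.056, -4.994, -1.175)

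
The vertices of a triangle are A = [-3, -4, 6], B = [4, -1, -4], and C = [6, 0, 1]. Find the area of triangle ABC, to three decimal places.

AB = (7, 3, -10),  AC = (9, 4, -5)
i: 3·(-5) - (-10)·4 = -15 - (-40) = 25
j: (-10)·9 - 7·(-5) = -90 - (-35) = -55
k: 7·4 - 3·9 = 28 - 27 = 1
AB × AC = (25, -55, 1)
|AB × AC| = √3651 ≈ 60.4235
area = ½ · 60.4235 ≈ 30.212

30.212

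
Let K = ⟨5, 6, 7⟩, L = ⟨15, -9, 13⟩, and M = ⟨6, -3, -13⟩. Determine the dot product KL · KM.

25

KL = L − K = (10, -15, 6)
KM = M − K = (1, -9, -20)
KL · KM = 10·1 + (-15)·(-9) + 6·(-20) = 10 + 135 - 120 = 25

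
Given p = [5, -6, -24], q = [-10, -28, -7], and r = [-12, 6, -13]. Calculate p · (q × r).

q × r:
i: (-28)·(-13) - (-7)·6 = 364 - (-42) = 406
j: (-7)·(-12) - (-10)·(-13) = 84 - 130 = -46
k: (-10)·6 - (-28)·(-12) = -60 - 336 = -396
q × r = (406, -46, -396)
p · (q × r) = 5·406 + (-6)·(-46) + (-24)·(-396) = 2030 + 276 + 9504 = 11810

11810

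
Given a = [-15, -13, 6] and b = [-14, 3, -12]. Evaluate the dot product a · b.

a · b = (-15)·(-14) + (-13)·3 + 6·(-12) = 210 - 39 - 72 = 99

99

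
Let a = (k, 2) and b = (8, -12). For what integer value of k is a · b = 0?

3

a · b = k·8 + 2·(-12) = -24 + 8k
Set equal to 0: 8k = 24, so k = 3.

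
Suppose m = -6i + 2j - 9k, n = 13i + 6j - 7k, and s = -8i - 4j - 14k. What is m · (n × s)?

1184

n × s:
i: 6·(-14) - (-7)·(-4) = -84 - 28 = -112
j: (-7)·(-8) - 13·(-14) = 56 - (-182) = 238
k: 13·(-4) - 6·(-8) = -52 - (-48) = -4
n × s = (-112, 238, -4)
m · (n × s) = (-6)·(-112) + 2·238 + (-9)·(-4) = 672 + 476 + 36 = 1184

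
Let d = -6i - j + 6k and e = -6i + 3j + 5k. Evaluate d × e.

(-23, -6, -24)

i: (-1)·5 - 6·3 = -5 - 18 = -23
j: 6·(-6) - (-6)·5 = -36 - (-30) = -6
k: (-6)·3 - (-1)·(-6) = -18 - 6 = -24
d × e = (-23, -6, -24)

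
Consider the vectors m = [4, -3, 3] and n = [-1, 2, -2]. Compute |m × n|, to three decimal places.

7.071

i: (-3)·(-2) - 3·2 = 6 - 6 = 0
j: 3·(-1) - 4·(-2) = -3 - (-8) = 5
k: 4·2 - (-3)·(-1) = 8 - 3 = 5
m × n = (0, 5, 5)
|m × n| = √(0² + 5² + 5²) = √50 ≈ 7.0711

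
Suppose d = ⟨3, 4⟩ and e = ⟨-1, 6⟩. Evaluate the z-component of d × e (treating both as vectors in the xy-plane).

3·6 - 4·(-1) = 18 - (-4) = 22

22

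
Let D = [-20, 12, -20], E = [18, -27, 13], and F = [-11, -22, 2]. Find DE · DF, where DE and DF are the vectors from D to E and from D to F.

2394

DE = E − D = (38, -39, 33)
DF = F − D = (9, -34, 22)
DE · DF = 38·9 + (-39)·(-34) + 33·22 = 342 + 1326 + 726 = 2394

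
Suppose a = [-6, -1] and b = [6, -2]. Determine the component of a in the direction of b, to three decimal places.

-5.376

a · b = (-6)·6 + (-1)·(-2) = -36 + 2 = -34
|b| = √(36 + 4) = √40 ≈ 6.3246
comp_b a = -34 / √40 ≈ -5.376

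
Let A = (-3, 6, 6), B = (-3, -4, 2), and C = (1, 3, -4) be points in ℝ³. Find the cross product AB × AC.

AB = (0, -10, -4)
AC = (4, -3, -10)
i: (-10)·(-10) - (-4)·(-3) = 100 - 12 = 88
j: (-4)·4 - 0·(-10) = -16 - 0 = -16
k: 0·(-3) - (-10)·4 = 0 - (-40) = 40
AB × AC = (88, -16, 40)

(88, -16, 40)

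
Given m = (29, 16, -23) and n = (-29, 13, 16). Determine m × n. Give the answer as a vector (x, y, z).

i: 16·16 - (-23)·13 = 256 - (-299) = 555
j: (-23)·(-29) - 29·16 = 667 - 464 = 203
k: 29·13 - 16·(-29) = 377 - (-464) = 841
m × n = (555, 203, 841)

(555, 203, 841)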